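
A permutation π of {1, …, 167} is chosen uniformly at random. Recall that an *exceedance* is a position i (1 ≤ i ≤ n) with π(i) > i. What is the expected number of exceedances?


Write X = Σ_{i=1}^{167} X_i, where X_i = 1_{π(i) > i}.
For each fixed i, π(i) is uniform over {1, …, 167} (marginal of a uniform permutation), so P[π(i) > i] = (n − i)/n. Summing: Σ_{i=1}^{167} (n − i)/n = (0 + 1 + … + 166)/167 = 167(167 − 1)/(2·167) = (167 − 1)/2.
Hence E[X] = Σ_{i=1}^{167} (167 − i)/167 = 83 ≈ 83.00000.

E[X] = 83 = 83.00000.


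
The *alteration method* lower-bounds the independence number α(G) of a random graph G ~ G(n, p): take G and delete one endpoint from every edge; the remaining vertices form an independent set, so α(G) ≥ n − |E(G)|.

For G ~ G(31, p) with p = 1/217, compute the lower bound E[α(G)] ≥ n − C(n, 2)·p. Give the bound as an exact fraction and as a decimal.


E[|E(G)|] = C(31, 2)·p = 465 · (1/217) = 15/7.
E[α(G)] ≥ n − E[|E(G)|] = 31 − 15/7 = 202/7.
Numerically: ≈ 28.857.
(This is only a lower bound; the true E[α(G)] may be larger.)

E[α(G)] ≥ 202/7 ≈ 28.857.


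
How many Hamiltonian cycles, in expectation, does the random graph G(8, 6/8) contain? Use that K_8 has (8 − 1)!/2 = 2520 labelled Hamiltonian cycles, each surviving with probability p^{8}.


K_8 has (8 − 1)!/2 = 2520 labelled Hamiltonian cycles.
For each such Hamiltonian cycle H, let X_H = 1 if all 8 edges of H are present in G. Then P[X_H = 1] = p^{8} = (3/4)^{8} = 6561/65536.
Summing the indicators: E[X] = Σ_H E[X_H] = 2520 · p^{8} = 2520 · 6561/65536 = 2066715/8192.
Numerically: E[X] ≈ 252.28.

E[X] = 2520 · (3/4)^{8} = 2066715/8192 ≈ 252.28.


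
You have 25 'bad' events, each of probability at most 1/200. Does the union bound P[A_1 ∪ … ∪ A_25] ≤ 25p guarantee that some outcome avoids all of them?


Union bound: P[∪_{i=1}^{25} A_i] ≤ Σ_i P[A_i] ≤ 25·p = 25·(1/200) = 1/8.
Numerically: 1/8 ≈ 0.1250.
Is 1/8 < 1? YES.
Since P[∪ A_i] ≤ 1/8 < 1, the complement has P[∩ A_i^c] ≥ 1 − 1/8 = 7/8 > 0, so some outcome avoids every A_i.

25·p = 1/8 ≈ 0.1250; existence CERTIFIED by the union bound.


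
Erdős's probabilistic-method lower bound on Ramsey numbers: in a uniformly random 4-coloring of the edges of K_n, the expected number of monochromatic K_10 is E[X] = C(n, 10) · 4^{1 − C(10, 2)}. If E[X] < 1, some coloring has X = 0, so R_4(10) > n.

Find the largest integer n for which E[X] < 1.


We need C(n, 10) · 4^{1 − 45} < 1, i.e. C(n, 10) < 4^{45 − 1} = 309485009821345068724781056.
Check values of n near the boundary:
  n = 2022: C(2022, 10) = 307870445231474093395937796; 307870445231474093395937796 < 309485009821345068724781056? YES
  n = 2023: C(2023, 10) = 309399856285778485315440716; 309399856285778485315440716 < 309485009821345068724781056? YES
  n = 2024: C(2024, 10) = 310936101848269937576192656; 310936101848269937576192656 < 309485009821345068724781056? NO
  n = 2025: C(2025, 10) = 312479209053472269772600560; 312479209053472269772600560 < 309485009821345068724781056? NO
The largest n with C(n, 10) < 309485009821345068724781056 is n = 2023 (where E[X] = 77349964071444621328860179/77371252455336267181195264 ≈ 0.9997). Hence R_4(10) > 2023, i.e. R_4(10) ≥ 2024.

Largest n = 2023; hence R_4(10) > 2023.


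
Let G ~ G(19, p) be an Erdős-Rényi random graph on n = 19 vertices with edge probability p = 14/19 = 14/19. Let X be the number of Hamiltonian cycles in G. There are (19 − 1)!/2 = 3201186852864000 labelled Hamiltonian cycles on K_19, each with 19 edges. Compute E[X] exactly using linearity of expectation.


K_19 has (19 − 1)!/2 = 3201186852864000 labelled Hamiltonian cycles.
For each such Hamiltonian cycle H, let X_H = 1 if all 19 edges of H are present in G. Then P[X_H = 1] = p^{19} = (14/19)^{19} = 5976303958948914397184/1978419655660313589123979.
By linearity: E[X] = Σ_H E[X_H] = 3201186852864000 · p^{19} = 3201186852864000 · 5976303958948914397184/1978419655660313589123979 = 19131265662106339128470788663934976000/1978419655660313589123979.
Numerically: E[X] ≈ 9.66997e+12.

E[X] = 3201186852864000 · (14/19)^{19} = 19131265662106339128470788663934976000/1978419655660313589123979 ≈ 9.66997e+12.


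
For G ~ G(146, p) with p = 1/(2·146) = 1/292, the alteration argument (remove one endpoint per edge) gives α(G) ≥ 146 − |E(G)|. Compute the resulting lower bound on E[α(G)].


E[|E(G)|] = C(146, 2)·p = 10585 · (1/292) = 145/4.
E[α(G)] ≥ n − E[|E(G)|] = 146 − 145/4 = 439/4.
Numerically: ≈ 109.75000.
(This is only a lower bound; the true E[α(G)] may be larger.)

E[α(G)] ≥ 439/4 ≈ 109.75000.


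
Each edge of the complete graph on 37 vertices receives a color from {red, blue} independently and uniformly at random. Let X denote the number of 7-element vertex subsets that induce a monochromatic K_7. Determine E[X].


Let X = Σ_S X_S over the C(37, 7) = 10295472 subsets S of size 7, where X_S = 1 if the K_7 on S is monochromatic.
For a fixed S, the K_7 on S has C(7, 2) = 21 edges. P[all 21 edges red] = (1/2)^21, and likewise for blue, so P[monochromatic] = 2·(1/2)^21 = 2^{1 − 21} = 1/1048576.
By linearity of expectation: E[X] = C(37, 7) · 2^{1 − 21} = 10295472 · 1/1048576 = 643467/65536.
Numerically: E[X] ≈ 9.81853.

E[X] = C(37,7)·2^(1−C(7,2)) = 643467/65536 ≈ 9.81853.


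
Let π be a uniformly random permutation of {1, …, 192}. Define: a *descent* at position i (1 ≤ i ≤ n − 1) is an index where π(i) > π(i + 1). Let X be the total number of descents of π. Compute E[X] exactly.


Write X = Σ X_I over i = 1, …, 191, with X_I the indicator of one descent.
There are 191 indicators.
For each fixed i, the pair (π(i), π(i+1)) is a uniformly random ordered pair of distinct values from {1, …, 192}; by symmetry P[π(i) > π(i+1)] = 1/2.
By linearity: E[X] = 191 · (1/2) = (192 − 1) · (1/2) = 191/2 ≈ 95.500.

E[X] = 191/2 = 95.500.


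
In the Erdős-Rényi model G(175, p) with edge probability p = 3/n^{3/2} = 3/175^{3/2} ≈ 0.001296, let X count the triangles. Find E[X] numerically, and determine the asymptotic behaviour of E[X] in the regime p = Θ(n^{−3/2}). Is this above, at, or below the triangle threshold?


Number of potential triangles: C(175, 3) = 877975.
Each occurs with probability p³ ≈ (0.001296)³ ≈ 2.176169e-09.
By linearity: E[X] = C(175, 3)·p³ ≈ 877975 · 2.176169e-09 ≈ 0.0019.
Since α = 3/2 > 1, p = c/n^{3/2} = o(1/n) is below the triangle threshold p ~ 1/n. Asymptotically E[X] ~ (c³/6)·n^{3(1−α)} = (3³/6)·n^{-1.5} → 0, so by Markov's inequality G has no triangles w.h.p.

E[X] ≈ 0.0019; in regime p = Θ(1/n^{3/2}) E[X] tends to 0 (below the triangle threshold p ~ 1/n).


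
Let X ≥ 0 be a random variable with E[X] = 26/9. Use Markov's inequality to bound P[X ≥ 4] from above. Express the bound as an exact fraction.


μ = E[X] = 26/9, a = 4.
Markov: P[X ≥ 4] ≤ μ/a = (26/9)/4 = 13/18.
Numerically: ≈ 0.722222.
(Since a = 4 > μ = 2.888889, the bound 13/18 is < 1 and informative.)

P[X ≥ 4] ≤ 13/18 ≈ 0.722222.


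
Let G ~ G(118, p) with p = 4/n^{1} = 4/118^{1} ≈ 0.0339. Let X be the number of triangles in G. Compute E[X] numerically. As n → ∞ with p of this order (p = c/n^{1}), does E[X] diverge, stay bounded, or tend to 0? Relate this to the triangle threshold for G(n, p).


Number of potential triangles: C(118, 3) = 266916.
Each occurs with probability p³ ≈ (0.0339)³ ≈ 3.895238e-05.
By linearity: E[X] = C(118, 3)·p³ ≈ 266916 · 3.895238e-05 ≈ 10.3970.
Here α = 1, so p = 4/n is exactly at the triangle threshold p ~ 1/n. Asymptotically E[X] → c³/6 = 4³/6 = 32/3 ≈ 10.6667, a bounded constant. In this regime the triangle count is asymptotically Poisson(c³/6).

E[X] ≈ 10.3970; in regime p = Θ(1/n^{1}) E[X] stays bounded (at the triangle threshold p ~ 1/n).


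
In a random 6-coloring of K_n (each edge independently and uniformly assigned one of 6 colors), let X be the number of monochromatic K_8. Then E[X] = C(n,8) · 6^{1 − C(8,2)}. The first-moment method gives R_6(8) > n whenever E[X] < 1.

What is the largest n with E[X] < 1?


We need C(n, 8) · 6^{1 − 28} < 1, i.e. C(n, 8) < 6^{28 − 1} = 1023490369077469249536.
Check values of n near the boundary:
  n = 1590: C(1590, 8) = 995397314198933813310; 995397314198933813310 < 1023490369077469249536? YES
  n = 1591: C(1591, 8) = 1000427749141189953870; 1000427749141189953870 < 1023490369077469249536? YES
  n = 1592: C(1592, 8) = 1005480414540892933435; 1005480414540892933435 < 1023490369077469249536? YES
  n = 1593: C(1593, 8) = 1010555394551193970323; 1010555394551193970323 < 1023490369077469249536? YES
  n = 1594: C(1594, 8) = 1015652773590544255167; 1015652773590544255167 < 1023490369077469249536? YES
  n = 1595: C(1595, 8) = 1020772636343363633895; 1020772636343363633895 < 1023490369077469249536? YES
  n = 1596: C(1596, 8) = 1025915067760710553965; 1025915067760710553965 < 1023490369077469249536? NO
  n = 1597: C(1597, 8) = 1031080153060953275445; 1031080153060953275445 < 1023490369077469249536? NO
  n = 1598: C(1598, 8) = 1036267977730442348529; 1036267977730442348529 < 1023490369077469249536? NO
The largest n with C(n, 8) < 1023490369077469249536 is n = 1595 (where E[X] = 113419181815929292655/113721152119718805504 ≈ 0.997). Hence R_6(8) > 1595, i.e. R_6(8) ≥ 1596.

Largest n = 1595; hence R_6(8) > 1595.


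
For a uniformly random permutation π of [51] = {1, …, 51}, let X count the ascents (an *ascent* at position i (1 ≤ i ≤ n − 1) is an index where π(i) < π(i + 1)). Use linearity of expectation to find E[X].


Write X = Σ X_I over i = 1, …, 50, with X_I the indicator of one ascent.
There are 50 indicators.
For each fixed i, the pair (π(i), π(i+1)) is a uniformly random ordered pair of distinct values from {1, …, 51}; by symmetry P[π(i) < π(i+1)] = 1/2.
By linearity: E[X] = 50 · (1/2) = (51 − 1) · (1/2) = 25 ≈ 25.00000.

E[X] = 25 = 25.00000.


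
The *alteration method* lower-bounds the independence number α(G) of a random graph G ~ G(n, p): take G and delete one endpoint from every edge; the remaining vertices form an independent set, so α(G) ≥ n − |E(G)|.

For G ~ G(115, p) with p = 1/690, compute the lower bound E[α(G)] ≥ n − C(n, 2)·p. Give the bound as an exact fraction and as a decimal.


E[|E(G)|] = C(115, 2)·p = 6555 · (1/690) = 19/2.
E[α(G)] ≥ n − E[|E(G)|] = 115 − 19/2 = 211/2.
Numerically: ≈ 105.500000.
(This is only a lower bound; the true E[α(G)] may be larger.)

E[α(G)] ≥ 211/2 ≈ 105.500000.


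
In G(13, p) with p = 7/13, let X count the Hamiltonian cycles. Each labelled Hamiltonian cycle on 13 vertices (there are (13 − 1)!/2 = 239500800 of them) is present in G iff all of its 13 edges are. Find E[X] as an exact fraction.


K_13 has (13 − 1)!/2 = 239500800 labelled Hamiltonian cycles.
For each such Hamiltonian cycle H, let X_H = 1 if all 13 edges of H are present in G. Then P[X_H = 1] = p^{13} = (7/13)^{13} = 96889010407/302875106592253.
Summing the indicators: E[X] = Σ_H E[X_H] = 239500800 · p^{13} = 239500800 · 96889010407/302875106592253 = 23204995503684825600/302875106592253.
Numerically: E[X] ≈ 76616.

E[X] = 239500800 · (7/13)^{13} = 23204995503684825600/302875106592253 ≈ 76616.


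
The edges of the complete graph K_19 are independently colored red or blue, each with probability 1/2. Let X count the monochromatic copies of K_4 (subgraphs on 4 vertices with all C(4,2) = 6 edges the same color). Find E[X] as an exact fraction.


Let X = Σ_S X_S over the C(19, 4) = 3876 subsets S of size 4, where X_S = 1 if the K_4 on S is monochromatic.
For a fixed S, the K_4 on S has C(4, 2) = 6 edges. P[all 6 edges red] = (1/2)^6, and likewise for blue, so P[monochromatic] = 2·(1/2)^6 = 2^{1 − 6} = 1/32.
Summing: E[X] = C(19, 4) · 2^{1 − 6} = 3876 · 1/32 = 969/8.
Numerically: E[X] ≈ 121.125000.

E[X] = C(19,4)·2^(1−C(4,2)) = 969/8 ≈ 121.125000.


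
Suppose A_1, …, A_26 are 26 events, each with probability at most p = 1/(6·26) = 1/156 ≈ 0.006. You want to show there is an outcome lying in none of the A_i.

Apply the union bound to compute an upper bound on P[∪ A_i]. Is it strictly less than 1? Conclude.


Union bound: P[∪_{i=1}^{26} A_i] ≤ Σ_i P[A_i] ≤ 26·p = 26·(1/156) = 1/6.
Numerically: 1/6 ≈ 0.167.
Is 1/6 < 1? YES.
Since P[∪ A_i] ≤ 1/6 < 1, the complement has P[∩ A_i^c] ≥ 1 − 1/6 = 5/6 > 0, so some outcome avoids every A_i.

26·p = 1/6 ≈ 0.167; existence CERTIFIED by the union bound.


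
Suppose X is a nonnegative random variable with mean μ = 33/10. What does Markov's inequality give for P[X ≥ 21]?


μ = E[X] = 33/10, a = 21.
Markov: P[X ≥ 21] ≤ μ/a = (33/10)/21 = 11/70.
Numerically: ≈ 0.1571.
(Since a = 21 > μ = 3.3000, the bound 11/70 is < 1 and informative.)

P[X ≥ 21] ≤ 11/70 ≈ 0.1571.


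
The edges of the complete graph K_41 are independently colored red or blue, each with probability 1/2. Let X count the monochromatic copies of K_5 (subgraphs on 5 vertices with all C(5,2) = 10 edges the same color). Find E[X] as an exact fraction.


Let X = Σ_S X_S over the C(41, 5) = 749398 subsets S of size 5, where X_S = 1 if the K_5 on S is monochromatic.
For a fixed S, the K_5 on S has C(5, 2) = 10 edges. P[all 10 edges red] = (1/2)^10, and likewise for blue, so P[monochromatic] = 2·(1/2)^10 = 2^{1 − 10} = 1/512.
Summing: E[X] = C(41, 5) · 2^{1 − 10} = 749398 · 1/512 = 374699/256.
Numerically: E[X] ≈ 1463.667969.

E[X] = C(41,5)·2^(1−C(5,2)) = 374699/256 ≈ 1463.667969.


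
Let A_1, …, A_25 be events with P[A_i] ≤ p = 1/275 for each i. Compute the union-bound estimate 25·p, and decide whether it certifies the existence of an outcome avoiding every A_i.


Union bound: P[∪_{i=1}^{25} A_i] ≤ Σ_i P[A_i] ≤ 25·p = 25·(1/275) = 1/11.
Numerically: 1/11 ≈ 0.09091.
Is 1/11 < 1? YES.
Since P[∪ A_i] ≤ 1/11 < 1, the complement has P[∩ A_i^c] ≥ 1 − 1/11 = 10/11 > 0, so some outcome avoids every A_i.

25·p = 1/11 ≈ 0.09091; existence CERTIFIED by the union bound.


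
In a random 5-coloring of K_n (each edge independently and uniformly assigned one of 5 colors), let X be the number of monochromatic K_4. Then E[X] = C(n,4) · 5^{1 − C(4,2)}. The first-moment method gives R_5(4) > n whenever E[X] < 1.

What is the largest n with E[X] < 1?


We need C(n, 4) · 5^{1 − 6} < 1, i.e. C(n, 4) < 5^{6 − 1} = 3125.
Check values of n near the boundary:
  n = 14: C(14, 4) = 1001; 1001 < 3125? YES
  n = 15: C(15, 4) = 1365; 1365 < 3125? YES
  n = 16: C(16, 4) = 1820; 1820 < 3125? YES
  n = 17: C(17, 4) = 2380; 2380 < 3125? YES
  n = 18: C(18, 4) = 3060; 3060 < 3125? YES
  n = 19: C(19, 4) = 3876; 3876 < 3125? NO
  n = 20: C(20, 4) = 4845; 4845 < 3125? NO
The largest n with C(n, 4) < 3125 is n = 18 (where E[X] = 612/625 ≈ 0.979). Hence R_5(4) > 18, i.e. R_5(4) ≥ 19.

Largest n = 18; hence R_5(4) > 18.


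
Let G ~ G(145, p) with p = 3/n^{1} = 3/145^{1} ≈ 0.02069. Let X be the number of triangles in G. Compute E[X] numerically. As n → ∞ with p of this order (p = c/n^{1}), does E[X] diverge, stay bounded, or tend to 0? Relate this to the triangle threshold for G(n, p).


Number of potential triangles: C(145, 3) = 497640.
Each occurs with probability p³ ≈ (0.02069)³ ≈ 8.856452e-06.
By linearity: E[X] = C(145, 3)·p³ ≈ 497640 · 8.856452e-06 ≈ 4.4073.
Here α = 1, so p = 3/n is exactly at the triangle threshold p ~ 1/n. Asymptotically E[X] → c³/6 = 3³/6 = 9/2 ≈ 4.5000, a bounded constant. In this regime the triangle count is asymptotically Poisson(c³/6).

E[X] ≈ 4.4073; in regime p = Θ(1/n^{1}) E[X] stays bounded (at the triangle threshold p ~ 1/n).


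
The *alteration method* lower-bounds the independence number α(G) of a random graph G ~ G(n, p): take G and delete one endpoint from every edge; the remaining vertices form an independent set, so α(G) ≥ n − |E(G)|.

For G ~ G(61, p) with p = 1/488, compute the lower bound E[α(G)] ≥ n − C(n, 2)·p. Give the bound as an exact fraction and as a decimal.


E[|E(G)|] = C(61, 2)·p = 1830 · (1/488) = 15/4.
E[α(G)] ≥ n − E[|E(G)|] = 61 − 15/4 = 229/4.
Numerically: ≈ 57.2500.
(This is only a lower bound; the true E[α(G)] may be larger.)

E[α(G)] ≥ 229/4 ≈ 57.2500.


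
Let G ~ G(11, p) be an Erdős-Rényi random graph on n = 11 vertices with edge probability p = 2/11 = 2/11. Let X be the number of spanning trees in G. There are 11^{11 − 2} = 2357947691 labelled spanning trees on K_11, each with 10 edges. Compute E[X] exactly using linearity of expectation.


K_11 has 11^{11 − 2} = 2357947691 labelled spanning trees.
For each such spanning tree H, let X_H = 1 if all 10 edges of H are present in G. Then P[X_H = 1] = p^{10} = (2/11)^{10} = 1024/25937424601.
By linearity: E[X] = Σ_H E[X_H] = 2357947691 · p^{10} = 2357947691 · 1024/25937424601 = 1024/11.
Numerically: E[X] ≈ 93.1.

E[X] = 2357947691 · (2/11)^{10} = 1024/11 ≈ 93.1.


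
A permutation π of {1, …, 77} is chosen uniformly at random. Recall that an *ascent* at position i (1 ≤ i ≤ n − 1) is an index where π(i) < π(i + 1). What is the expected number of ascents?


Write X = Σ X_I over i = 1, …, 76, with X_I the indicator of one ascent.
There are 76 indicators.
For each fixed i, the pair (π(i), π(i+1)) is a uniformly random ordered pair of distinct values from {1, …, 77}; by symmetry P[π(i) < π(i+1)] = 1/2.
By linearity: E[X] = 76 · (1/2) = (77 − 1) · (1/2) = 38 ≈ 38.00000.

E[X] = 38 = 38.00000.


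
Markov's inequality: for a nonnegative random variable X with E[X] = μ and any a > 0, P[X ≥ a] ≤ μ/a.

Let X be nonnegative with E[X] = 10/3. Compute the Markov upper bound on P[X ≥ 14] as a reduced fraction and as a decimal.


μ = E[X] = 10/3, a = 14.
Markov: P[X ≥ 14] ≤ μ/a = (10/3)/14 = 5/21.
Numerically: ≈ 0.2381.
(Since a = 14 > μ = 3.3333, the bound 5/21 is < 1 and informative.)

P[X ≥ 14] ≤ 5/21 ≈ 0.2381.


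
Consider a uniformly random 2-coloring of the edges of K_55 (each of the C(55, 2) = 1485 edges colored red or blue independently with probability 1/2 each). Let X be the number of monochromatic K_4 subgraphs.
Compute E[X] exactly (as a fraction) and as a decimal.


Let X = Σ_S X_S over the C(55, 4) = 341055 subsets S of size 4, where X_S = 1 if the K_4 on S is monochromatic.
For a fixed S, the K_4 on S has C(4, 2) = 6 edges. P[all 6 edges red] = (1/2)^6, and likewise for blue, so P[monochromatic] = 2·(1/2)^6 = 2^{1 − 6} = 1/32.
Summing: E[X] = C(55, 4) · 2^{1 − 6} = 341055 · 1/32 = 341055/32.
Numerically: E[X] ≈ 10657.969.

E[X] = C(55,4)·2^(1−C(4,2)) = 341055/32 ≈ 10657.969.


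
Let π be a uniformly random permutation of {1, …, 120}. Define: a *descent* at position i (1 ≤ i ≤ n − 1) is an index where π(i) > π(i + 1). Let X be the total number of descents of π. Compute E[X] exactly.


Write X = Σ X_I over i = 1, …, 119, with X_I the indicator of one descent.
There are 119 indicators.
For each fixed i, the pair (π(i), π(i+1)) is a uniformly random ordered pair of distinct values from {1, …, 120}; by symmetry P[π(i) > π(i+1)] = 1/2.
By linearity: E[X] = 119 · (1/2) = (120 − 1) · (1/2) = 119/2 ≈ 59.500.

E[X] = 119/2 = 59.500.


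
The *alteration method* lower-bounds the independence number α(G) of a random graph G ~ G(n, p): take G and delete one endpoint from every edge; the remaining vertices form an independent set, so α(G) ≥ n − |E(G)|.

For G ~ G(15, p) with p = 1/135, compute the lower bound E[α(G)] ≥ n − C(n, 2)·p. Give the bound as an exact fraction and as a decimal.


E[|E(G)|] = C(15, 2)·p = 105 · (1/135) = 7/9.
E[α(G)] ≥ n − E[|E(G)|] = 15 − 7/9 = 128/9.
Numerically: ≈ 14.222222.
(This is only a lower bound; the true E[α(G)] may be larger.)

E[α(G)] ≥ 128/9 ≈ 14.222222.


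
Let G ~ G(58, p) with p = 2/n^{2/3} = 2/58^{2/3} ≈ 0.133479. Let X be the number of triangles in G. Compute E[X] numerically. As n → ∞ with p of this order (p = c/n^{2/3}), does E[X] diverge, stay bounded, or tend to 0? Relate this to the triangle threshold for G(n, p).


Number of potential triangles: C(58, 3) = 30856.
Each occurs with probability p³ ≈ (0.133479)³ ≈ 2.37812128e-03.
By linearity: E[X] = C(58, 3)·p³ ≈ 30856 · 2.37812128e-03 ≈ 73.379310.
Since α = 2/3 < 1, p = c/n^{2/3} ≫ 1/n is above the triangle threshold p ~ 1/n. Asymptotically E[X] ~ (c³/6)·n^{3(1−α)} = (2³/6)·n^{1} → ∞; triangles are abundant w.h.p.

E[X] ≈ 73.379310; in regime p = Θ(1/n^{2/3}) E[X] diverges (above the triangle threshold p ~ 1/n).


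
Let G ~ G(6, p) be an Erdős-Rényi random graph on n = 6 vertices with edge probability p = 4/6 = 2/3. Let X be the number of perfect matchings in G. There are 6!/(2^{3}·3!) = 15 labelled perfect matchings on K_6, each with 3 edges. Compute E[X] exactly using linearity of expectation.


K_6 has 6!/(2^{3}·3!) = 15 labelled perfect matchings.
For each such perfect matching H, let X_H = 1 if all 3 edges of H are present in G. Then P[X_H = 1] = p^{3} = (2/3)^{3} = 8/27.
Summing the indicators: E[X] = Σ_H E[X_H] = 15 · p^{3} = 15 · 8/27 = 40/9.
Numerically: E[X] ≈ 4.44.

E[X] = 15 · (2/3)^{3} = 40/9 ≈ 4.44.


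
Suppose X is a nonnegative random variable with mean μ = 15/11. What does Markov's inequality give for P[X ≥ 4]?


μ = E[X] = 15/11, a = 4.
Markov: P[X ≥ 4] ≤ μ/a = (15/11)/4 = 15/44.
Numerically: ≈ 0.34091.
(Since a = 4 > μ = 1.36364, the bound 15/44 is < 1 and informative.)

P[X ≥ 4] ≤ 15/44 ≈ 0.34091.


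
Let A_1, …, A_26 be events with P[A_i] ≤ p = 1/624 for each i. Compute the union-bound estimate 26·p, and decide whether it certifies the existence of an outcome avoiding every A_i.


Union bound: P[∪_{i=1}^{26} A_i] ≤ Σ_i P[A_i] ≤ 26·p = 26·(1/624) = 1/24.
Numerically: 1/24 ≈ 0.04167.
Is 1/24 < 1? YES.
Since P[∪ A_i] ≤ 1/24 < 1, the complement has P[∩ A_i^c] ≥ 1 − 1/24 = 23/24 > 0, so some outcome avoids every A_i.

26·p = 1/24 ≈ 0.04167; existence CERTIFIED by the union bound.


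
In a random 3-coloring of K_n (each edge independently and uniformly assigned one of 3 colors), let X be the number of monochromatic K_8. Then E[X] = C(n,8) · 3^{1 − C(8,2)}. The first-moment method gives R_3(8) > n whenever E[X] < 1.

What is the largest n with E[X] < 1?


We need C(n, 8) · 3^{1 − 28} < 1, i.e. C(n, 8) < 3^{28 − 1} = 7625597484987.
Check values of n near the boundary:
  n = 151: C(151, 8) = 5551321138650; 5551321138650 < 7625597484987? YES
  n = 152: C(152, 8) = 5859727868575; 5859727868575 < 7625597484987? YES
  n = 153: C(153, 8) = 6183023199255; 6183023199255 < 7625597484987? YES
  n = 154: C(154, 8) = 6521818990995; 6521818990995 < 7625597484987? YES
  n = 155: C(155, 8) = 6876747915675; 6876747915675 < 7625597484987? YES
  n = 156: C(156, 8) = 7248464019225; 7248464019225 < 7625597484987? YES
  n = 157: C(157, 8) = 7637643295425; 7637643295425 < 7625597484987? NO
  n = 158: C(158, 8) = 8044984271181; 8044984271181 < 7625597484987? NO
The largest n with C(n, 8) < 7625597484987 is n = 156 (where E[X] = 805384891025/847288609443 ≈ 0.9505). Hence R_3(8) > 156, i.e. R_3(8) ≥ 157.

Largest n = 156; hence R_3(8) > 156.


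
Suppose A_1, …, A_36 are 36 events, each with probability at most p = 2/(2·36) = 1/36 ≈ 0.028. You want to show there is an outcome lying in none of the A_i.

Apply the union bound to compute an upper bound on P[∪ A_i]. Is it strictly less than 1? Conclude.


Union bound: P[∪_{i=1}^{36} A_i] ≤ Σ_i P[A_i] ≤ 36·p = 36·(1/36) = 1.
Numerically: 1 ≈ 1.000.
Is 1 < 1? NO.
Since the bound 1 is ≥ 1, the union bound is uninformative here; it does NOT by itself certify existence.

36·p = 1 ≈ 1.000; existence NOT certified by the union bound.


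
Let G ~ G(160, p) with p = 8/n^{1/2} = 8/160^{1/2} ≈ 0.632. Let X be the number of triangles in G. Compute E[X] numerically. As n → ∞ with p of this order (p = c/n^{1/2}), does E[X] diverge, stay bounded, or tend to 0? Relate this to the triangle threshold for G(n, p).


Number of potential triangles: C(160, 3) = 669920.
Each occurs with probability p³ ≈ (0.632)³ ≈ 2.52982e-01.
By linearity: E[X] = C(160, 3)·p³ ≈ 669920 · 2.52982e-01 ≈ 169477.844.
Since α = 1/2 < 1, p = c/n^{1/2} ≫ 1/n is above the triangle threshold p ~ 1/n. Asymptotically E[X] ~ (c³/6)·n^{3(1−α)} = (8³/6)·n^{1.5} → ∞; triangles are abundant w.h.p.

E[X] ≈ 169477.844; in regime p = Θ(1/n^{1/2}) E[X] diverges (above the triangle threshold p ~ 1/n).


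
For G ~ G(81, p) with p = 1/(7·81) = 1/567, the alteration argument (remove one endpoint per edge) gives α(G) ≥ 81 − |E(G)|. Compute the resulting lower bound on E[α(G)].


E[|E(G)|] = C(81, 2)·p = 3240 · (1/567) = 40/7.
E[α(G)] ≥ n − E[|E(G)|] = 81 − 40/7 = 527/7.
Numerically: ≈ 75.2857.
(This is only a lower bound; the true E[α(G)] may be larger.)

E[α(G)] ≥ 527/7 ≈ 75.2857.


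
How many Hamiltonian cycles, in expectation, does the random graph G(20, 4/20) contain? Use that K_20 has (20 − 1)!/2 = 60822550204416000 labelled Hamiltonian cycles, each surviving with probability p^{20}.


K_20 has (20 − 1)!/2 = 60822550204416000 labelled Hamiltonian cycles.
For each such Hamiltonian cycle H, let X_H = 1 if all 20 edges of H are present in G. Then P[X_H = 1] = p^{20} = (1/5)^{20} = 1/95367431640625.
Summing the indicators: E[X] = Σ_H E[X_H] = 60822550204416000 · p^{20} = 60822550204416000 · 1/95367431640625 = 486580401635328/762939453125.
Numerically: E[X] ≈ 637.8.

E[X] = 60822550204416000 · (1/5)^{20} = 486580401635328/762939453125 ≈ 637.8.


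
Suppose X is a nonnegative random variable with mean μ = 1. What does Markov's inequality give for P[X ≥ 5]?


μ = E[X] = 1, a = 5.
Markov: P[X ≥ 5] ≤ μ/a = (1)/5 = 1/5.
Numerically: ≈ 0.200.
(Since a = 5 > μ = 1.000, the bound 1/5 is < 1 and informative.)

P[X ≥ 5] ≤ 1/5 ≈ 0.200.


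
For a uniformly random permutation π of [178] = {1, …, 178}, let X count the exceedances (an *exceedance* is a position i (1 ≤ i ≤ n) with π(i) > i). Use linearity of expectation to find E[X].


Write X = Σ_{i=1}^{178} X_i, where X_i = 1_{π(i) > i}.
For each fixed i, π(i) is uniform over {1, …, 178} (marginal of a uniform permutation), so P[π(i) > i] = (n − i)/n. Summing: Σ_{i=1}^{178} (n − i)/n = (0 + 1 + … + 177)/178 = 178(178 − 1)/(2·178) = (178 − 1)/2.
Hence E[X] = Σ_{i=1}^{178} (178 − i)/178 = 177/2 ≈ 88.500.

E[X] = 177/2 = 88.500.


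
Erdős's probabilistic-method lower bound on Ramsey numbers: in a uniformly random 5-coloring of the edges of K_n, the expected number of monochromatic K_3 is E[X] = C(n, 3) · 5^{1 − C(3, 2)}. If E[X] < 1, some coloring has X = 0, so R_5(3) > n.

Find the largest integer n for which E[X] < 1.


We need C(n, 3) · 5^{1 − 3} < 1, i.e. C(n, 3) < 5^{3 − 1} = 25.
Check values of n near the boundary:
  n = 4: C(4, 3) = 4; 4 < 25? YES
  n = 5: C(5, 3) = 10; 10 < 25? YES
  n = 6: C(6, 3) = 20; 20 < 25? YES
  n = 7: C(7, 3) = 35; 35 < 25? NO
  n = 8: C(8, 3) = 56; 56 < 25? NO
The largest n with C(n, 3) < 25 is n = 6 (where E[X] = 4/5 ≈ 0.8000). Hence R_5(3) > 6, i.e. R_5(3) ≥ 7.

Largest n = 6; hence R_5(3) > 6.


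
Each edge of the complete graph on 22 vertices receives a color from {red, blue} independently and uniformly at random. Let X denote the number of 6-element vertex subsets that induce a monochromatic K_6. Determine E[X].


Let X = Σ_S X_S over the C(22, 6) = 74613 subsets S of size 6, where X_S = 1 if the K_6 on S is monochromatic.
For a fixed S, the K_6 on S has C(6, 2) = 15 edges. P[all 15 edges red] = (1/2)^15, and likewise for blue, so P[monochromatic] = 2·(1/2)^15 = 2^{1 − 15} = 1/16384.
By linearity: E[X] = C(22, 6) · 2^{1 − 15} = 74613 · 1/16384 = 74613/16384.
Numerically: E[X] ≈ 4.55402.

E[X] = C(22,6)·2^(1−C(6,2)) = 74613/16384 ≈ 4.55402.


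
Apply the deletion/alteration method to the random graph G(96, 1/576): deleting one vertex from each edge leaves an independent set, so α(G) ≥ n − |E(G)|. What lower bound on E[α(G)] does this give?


E[|E(G)|] = C(96, 2)·p = 4560 · (1/576) = 95/12.
E[α(G)] ≥ n − E[|E(G)|] = 96 − 95/12 = 1057/12.
Numerically: ≈ 88.08333.
(This is only a lower bound; the true E[α(G)] may be larger.)

E[α(G)] ≥ 1057/12 ≈ 88.08333.


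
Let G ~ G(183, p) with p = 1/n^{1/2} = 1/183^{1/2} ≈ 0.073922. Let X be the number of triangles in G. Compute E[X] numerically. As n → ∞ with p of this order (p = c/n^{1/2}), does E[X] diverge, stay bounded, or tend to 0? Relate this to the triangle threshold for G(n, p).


Number of potential triangles: C(183, 3) = 1004731.
Each occurs with probability p³ ≈ (0.073922)³ ≈ 4.0394605e-04.
By linearity: E[X] = C(183, 3)·p³ ≈ 1004731 · 4.0394605e-04 ≈ 405.85712.
Since α = 1/2 < 1, p = c/n^{1/2} ≫ 1/n is above the triangle threshold p ~ 1/n. Asymptotically E[X] ~ (c³/6)·n^{3(1−α)} = (1³/6)·n^{1.5} → ∞; triangles are abundant w.h.p.

E[X] ≈ 405.85712; in regime p = Θ(1/n^{1/2}) E[X] diverges (above the triangle threshold p ~ 1/n).


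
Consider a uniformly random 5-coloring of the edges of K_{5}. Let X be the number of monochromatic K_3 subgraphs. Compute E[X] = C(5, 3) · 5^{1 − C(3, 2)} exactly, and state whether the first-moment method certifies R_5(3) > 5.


E[X] = C(5, 3) · 5^{1 − 3} = 10 · 5^{−2} = 10/25.
As a reduced fraction: E[X] = 2/5 ≈ 0.400000.
Is E[X] < 1? YES.
Since E[X] < 1, there exists a 5-coloring of K_{5} with no monochromatic K_3; hence R_5(3) > 5.

E[X] = 2/5 ≈ 0.400000; E[X] < 1, so R_5(3) > 5.


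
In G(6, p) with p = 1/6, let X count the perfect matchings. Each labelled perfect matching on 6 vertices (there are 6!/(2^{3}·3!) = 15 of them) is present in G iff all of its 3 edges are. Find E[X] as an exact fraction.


K_6 has 6!/(2^{3}·3!) = 15 labelled perfect matchings.
For each such perfect matching H, let X_H = 1 if all 3 edges of H are present in G. Then P[X_H = 1] = p^{3} = (1/6)^{3} = 1/216.
Summing the indicators: E[X] = Σ_H E[X_H] = 15 · p^{3} = 15 · 1/216 = 5/72.
Numerically: E[X] ≈ 0.06944.

E[X] = 15 · (1/6)^{3} = 5/72 ≈ 0.06944.


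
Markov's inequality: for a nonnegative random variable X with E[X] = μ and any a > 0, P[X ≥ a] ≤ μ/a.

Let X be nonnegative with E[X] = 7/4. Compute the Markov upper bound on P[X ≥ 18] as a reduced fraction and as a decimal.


μ = E[X] = 7/4, a = 18.
Markov: P[X ≥ 18] ≤ μ/a = (7/4)/18 = 7/72.
Numerically: ≈ 0.09722.
(Since a = 18 > μ = 1.75000, the bound 7/72 is < 1 and informative.)

P[X ≥ 18] ≤ 7/72 ≈ 0.09722.


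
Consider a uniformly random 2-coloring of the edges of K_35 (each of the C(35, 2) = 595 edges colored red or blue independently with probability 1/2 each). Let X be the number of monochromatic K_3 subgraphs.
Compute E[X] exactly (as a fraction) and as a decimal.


Let X = Σ_S X_S over the C(35, 3) = 6545 subsets S of size 3, where X_S = 1 if the K_3 on S is monochromatic.
For a fixed S, the K_3 on S has C(3, 2) = 3 edges. P[all 3 edges red] = (1/2)^3, and likewise for blue, so P[monochromatic] = 2·(1/2)^3 = 2^{1 − 3} = 1/4.
By linearity of expectation: E[X] = C(35, 3) · 2^{1 − 3} = 6545 · 1/4 = 6545/4.
Numerically: E[X] ≈ 1636.250000.

E[X] = C(35,3)·2^(1−C(3,2)) = 6545/4 ≈ 1636.250000.


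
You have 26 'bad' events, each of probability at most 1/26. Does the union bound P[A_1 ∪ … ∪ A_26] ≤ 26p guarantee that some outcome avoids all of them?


Union bound: P[∪_{i=1}^{26} A_i] ≤ Σ_i P[A_i] ≤ 26·p = 26·(1/26) = 1.
Numerically: 1 ≈ 1.000000.
Is 1 < 1? NO.
Since the bound 1 is ≥ 1, the union bound is uninformative here; it does NOT by itself certify existence.

26·p = 1 ≈ 1.000000; existence NOT certified by the union bound.


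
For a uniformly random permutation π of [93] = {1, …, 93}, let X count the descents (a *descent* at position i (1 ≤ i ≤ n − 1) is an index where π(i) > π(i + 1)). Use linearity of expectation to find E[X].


Write X = Σ X_I over i = 1, …, 92, with X_I the indicator of one descent.
There are 92 indicators.
For each fixed i, the pair (π(i), π(i+1)) is a uniformly random ordered pair of distinct values from {1, …, 93}; by symmetry P[π(i) > π(i+1)] = 1/2.
By linearity: E[X] = 92 · (1/2) = (93 − 1) · (1/2) = 46 ≈ 46.000.

E[X] = 46 = 46.000.


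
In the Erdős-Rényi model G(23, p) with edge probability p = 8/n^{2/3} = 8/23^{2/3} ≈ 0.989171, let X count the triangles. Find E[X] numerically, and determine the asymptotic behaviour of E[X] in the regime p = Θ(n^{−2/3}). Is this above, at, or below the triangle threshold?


Number of potential triangles: C(23, 3) = 1771.
Each occurs with probability p³ ≈ (0.989171)³ ≈ 9.67863894e-01.
By linearity: E[X] = C(23, 3)·p³ ≈ 1771 · 9.67863894e-01 ≈ 1714.086957.
Since α = 2/3 < 1, p = c/n^{2/3} ≫ 1/n is above the triangle threshold p ~ 1/n. Asymptotically E[X] ~ (c³/6)·n^{3(1−α)} = (8³/6)·n^{1} → ∞; triangles are abundant w.h.p.

E[X] ≈ 1714.086957; in regime p = Θ(1/n^{2/3}) E[X] diverges (above the triangle threshold p ~ 1/n).


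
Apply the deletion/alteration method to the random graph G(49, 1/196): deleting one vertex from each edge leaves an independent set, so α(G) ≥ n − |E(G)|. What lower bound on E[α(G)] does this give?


E[|E(G)|] = C(49, 2)·p = 1176 · (1/196) = 6.
E[α(G)] ≥ n − E[|E(G)|] = 49 − 6 = 43.
Numerically: ≈ 43.000.
(This is only a lower bound; the true E[α(G)] may be larger.)

E[α(G)] ≥ 43 ≈ 43.000.


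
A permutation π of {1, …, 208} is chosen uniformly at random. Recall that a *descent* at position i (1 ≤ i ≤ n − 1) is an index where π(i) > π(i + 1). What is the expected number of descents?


Write X = Σ X_I over i = 1, …, 207, with X_I the indicator of one descent.
There are 207 indicators.
For each fixed i, the pair (π(i), π(i+1)) is a uniformly random ordered pair of distinct values from {1, …, 208}; by symmetry P[π(i) > π(i+1)] = 1/2.
By linearity: E[X] = 207 · (1/2) = (208 − 1) · (1/2) = 207/2 ≈ 103.500.

E[X] = 207/2 = 103.500.


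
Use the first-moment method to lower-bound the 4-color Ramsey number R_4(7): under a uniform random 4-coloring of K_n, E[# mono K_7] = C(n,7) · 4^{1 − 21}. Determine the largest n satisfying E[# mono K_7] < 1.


We need C(n, 7) · 4^{1 − 21} < 1, i.e. C(n, 7) < 4^{21 − 1} = 1099511627776.
Check values of n near the boundary:
  n = 174: C(174, 7) = 847879782984; 847879782984 < 1099511627776? YES
  n = 175: C(175, 7) = 883208107275; 883208107275 < 1099511627776? YES
  n = 176: C(176, 7) = 919790691600; 919790691600 < 1099511627776? YES
  n = 177: C(177, 7) = 957664425960; 957664425960 < 1099511627776? YES
  n = 178: C(178, 7) = 996867063280; 996867063280 < 1099511627776? YES
  n = 179: C(179, 7) = 1037437234460; 1037437234460 < 1099511627776? YES
  n = 180: C(180, 7) = 1079414463600; 1079414463600 < 1099511627776? YES
  n = 181: C(181, 7) = 1122839183400; 1122839183400 < 1099511627776? NO
  n = 182: C(182, 7) = 1167752750736; 1167752750736 < 1099511627776? NO
  n = 183: C(183, 7) = 1214197462413; 1214197462413 < 1099511627776? NO
The largest n with C(n, 7) < 1099511627776 is n = 180 (where E[X] = 67463403975/68719476736 ≈ 0.982). Hence R_4(7) > 180, i.e. R_4(7) ≥ 181.

Largest n = 180; hence R_4(7) > 180.


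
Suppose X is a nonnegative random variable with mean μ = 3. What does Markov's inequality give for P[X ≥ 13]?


μ = E[X] = 3, a = 13.
Markov: P[X ≥ 13] ≤ μ/a = (3)/13 = 3/13.
Numerically: ≈ 0.23077.
(Since a = 13 > μ = 3.00000, the bound 3/13 is < 1 and informative.)

P[X ≥ 13] ≤ 3/13 ≈ 0.23077.


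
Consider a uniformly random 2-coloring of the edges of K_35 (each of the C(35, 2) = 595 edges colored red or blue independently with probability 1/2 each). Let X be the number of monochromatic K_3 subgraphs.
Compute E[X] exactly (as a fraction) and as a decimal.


Let X = Σ_S X_S over the C(35, 3) = 6545 subsets S of size 3, where X_S = 1 if the K_3 on S is monochromatic.
For a fixed S, the K_3 on S has C(3, 2) = 3 edges. P[all 3 edges red] = (1/2)^3, and likewise for blue, so P[monochromatic] = 2·(1/2)^3 = 2^{1 − 3} = 1/4.
By linearity: E[X] = C(35, 3) · 2^{1 − 3} = 6545 · 1/4 = 6545/4.
Numerically: E[X] ≈ 1636.250000.

E[X] = C(35,3)·2^(1−C(3,2)) = 6545/4 ≈ 1636.250000.


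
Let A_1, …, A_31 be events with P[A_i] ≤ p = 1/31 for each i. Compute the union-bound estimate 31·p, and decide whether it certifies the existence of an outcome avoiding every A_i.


Union bound: P[∪_{i=1}^{31} A_i] ≤ Σ_i P[A_i] ≤ 31·p = 31·(1/31) = 1.
Numerically: 1 ≈ 1.000000.
Is 1 < 1? NO.
Since the bound 1 is ≥ 1, the union bound is uninformative here; it does NOT by itself certify existence.

31·p = 1 ≈ 1.000000; existence NOT certified by the union bound.


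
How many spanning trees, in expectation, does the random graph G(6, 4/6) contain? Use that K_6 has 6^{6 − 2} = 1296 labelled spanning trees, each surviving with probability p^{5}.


K_6 has 6^{6 − 2} = 1296 labelled spanning trees.
For each such spanning tree H, let X_H = 1 if all 5 edges of H are present in G. Then P[X_H = 1] = p^{5} = (2/3)^{5} = 32/243.
Summing the indicators: E[X] = Σ_H E[X_H] = 1296 · p^{5} = 1296 · 32/243 = 512/3.
Numerically: E[X] ≈ 171.

E[X] = 1296 · (2/3)^{5} = 512/3 ≈ 171.


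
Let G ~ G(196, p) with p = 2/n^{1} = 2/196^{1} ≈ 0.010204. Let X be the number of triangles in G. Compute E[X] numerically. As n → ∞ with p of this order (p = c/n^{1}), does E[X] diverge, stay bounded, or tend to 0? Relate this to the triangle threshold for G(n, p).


Number of potential triangles: C(196, 3) = 1235780.
Each occurs with probability p³ ≈ (0.010204)³ ≈ 1.0624825e-06.
By linearity: E[X] = C(196, 3)·p³ ≈ 1235780 · 1.0624825e-06 ≈ 1.31299.
Here α = 1, so p = 2/n is exactly at the triangle threshold p ~ 1/n. Asymptotically E[X] → c³/6 = 2³/6 = 4/3 ≈ 1.33333, a bounded constant. In this regime the triangle count is asymptotically Poisson(c³/6).

E[X] ≈ 1.31299; in regime p = Θ(1/n^{1}) E[X] stays bounded (at the triangle threshold p ~ 1/n).


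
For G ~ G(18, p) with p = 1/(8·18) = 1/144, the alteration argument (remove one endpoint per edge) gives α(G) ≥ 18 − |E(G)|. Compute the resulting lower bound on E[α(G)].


E[|E(G)|] = C(18, 2)·p = 153 · (1/144) = 17/16.
E[α(G)] ≥ n − E[|E(G)|] = 18 − 17/16 = 271/16.
Numerically: ≈ 16.938.
(This is only a lower bound; the true E[α(G)] may be larger.)

E[α(G)] ≥ 271/16 ≈ 16.938.


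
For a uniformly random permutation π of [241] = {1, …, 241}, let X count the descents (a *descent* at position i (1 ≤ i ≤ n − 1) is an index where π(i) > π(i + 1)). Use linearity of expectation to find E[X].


Write X = Σ X_I over i = 1, …, 240, with X_I the indicator of one descent.
There are 240 indicators.
For each fixed i, the pair (π(i), π(i+1)) is a uniformly random ordered pair of distinct values from {1, …, 241}; by symmetry P[π(i) > π(i+1)] = 1/2.
By linearity: E[X] = 240 · (1/2) = (241 − 1) · (1/2) = 120 ≈ 120.00000.

E[X] = 120 = 120.00000.


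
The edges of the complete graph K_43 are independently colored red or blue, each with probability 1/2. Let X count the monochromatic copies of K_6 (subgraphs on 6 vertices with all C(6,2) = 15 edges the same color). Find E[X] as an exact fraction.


Let X = Σ_S X_S over the C(43, 6) = 6096454 subsets S of size 6, where X_S = 1 if the K_6 on S is monochromatic.
For a fixed S, the K_6 on S has C(6, 2) = 15 edges. P[all 15 edges red] = (1/2)^15, and likewise for blue, so P[monochromatic] = 2·(1/2)^15 = 2^{1 − 15} = 1/16384.
By linearity: E[X] = C(43, 6) · 2^{1 − 15} = 6096454 · 1/16384 = 3048227/8192.
Numerically: E[X] ≈ 372.098.

E[X] = C(43,6)·2^(1−C(6,2)) = 3048227/8192 ≈ 372.098.
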